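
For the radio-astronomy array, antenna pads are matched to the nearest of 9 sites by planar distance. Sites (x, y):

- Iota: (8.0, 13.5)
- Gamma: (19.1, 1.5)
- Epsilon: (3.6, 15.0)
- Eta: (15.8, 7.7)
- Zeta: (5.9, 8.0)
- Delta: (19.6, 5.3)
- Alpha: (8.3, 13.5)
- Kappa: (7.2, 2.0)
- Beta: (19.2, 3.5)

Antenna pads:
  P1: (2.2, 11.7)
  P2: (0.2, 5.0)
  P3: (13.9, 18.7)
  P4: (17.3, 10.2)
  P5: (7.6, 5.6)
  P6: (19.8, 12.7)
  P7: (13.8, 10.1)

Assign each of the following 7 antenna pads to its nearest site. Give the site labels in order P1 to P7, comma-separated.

P1 → Epsilon (d²=12.85)
P2 → Zeta (d²=41.49)
P3 → Alpha (d²=58.40)
P4 → Eta (d²=8.50)
P5 → Zeta (d²=8.65)
P6 → Eta (d²=41.00)
P7 → Eta (d²=9.76)

Epsilon, Zeta, Alpha, Eta, Zeta, Eta, Eta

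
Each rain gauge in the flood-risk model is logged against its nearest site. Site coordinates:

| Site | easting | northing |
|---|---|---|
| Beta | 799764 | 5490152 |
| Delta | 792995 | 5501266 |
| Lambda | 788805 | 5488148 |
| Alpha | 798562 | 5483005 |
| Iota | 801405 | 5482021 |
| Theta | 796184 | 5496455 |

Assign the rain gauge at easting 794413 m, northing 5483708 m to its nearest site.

Squared distances to each site:
Beta: 70158337.000; Delta: 310294088.000; Lambda: 51163264.000; Alpha: 17708410.000; Iota: 51734033.000; Theta: 165622450.000.
Minimum at Alpha.

Alpha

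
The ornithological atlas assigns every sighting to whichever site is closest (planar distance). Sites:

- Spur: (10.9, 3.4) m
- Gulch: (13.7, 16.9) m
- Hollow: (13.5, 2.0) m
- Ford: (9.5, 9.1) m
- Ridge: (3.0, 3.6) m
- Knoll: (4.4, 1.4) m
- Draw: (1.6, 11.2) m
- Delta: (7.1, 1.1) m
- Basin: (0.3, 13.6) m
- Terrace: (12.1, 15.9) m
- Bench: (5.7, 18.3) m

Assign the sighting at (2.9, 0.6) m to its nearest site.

Knoll

Squared distances to each site:
Spur: 71.840; Gulch: 382.330; Hollow: 114.320; Ford: 115.810; Ridge: 9.010; Knoll: 2.890; Draw: 114.050; Delta: 17.890; Basin: 175.760; Terrace: 318.730; Bench: 321.130.
Minimum at Knoll.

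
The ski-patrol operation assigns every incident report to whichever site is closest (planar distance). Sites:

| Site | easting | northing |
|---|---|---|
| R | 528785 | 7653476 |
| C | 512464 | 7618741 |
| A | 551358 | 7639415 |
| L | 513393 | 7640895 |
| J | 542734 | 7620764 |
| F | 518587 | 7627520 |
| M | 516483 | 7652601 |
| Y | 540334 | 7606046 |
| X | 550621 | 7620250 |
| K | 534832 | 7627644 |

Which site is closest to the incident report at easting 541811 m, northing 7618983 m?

Squared distances to each site:
R: 1359443725.000; C: 861304973.000; A: 508611833.000; L: 1287718468.000; J: 4023890.000; F: 612234545.000; M: 1771677508.000; Y: 169547498.000; X: 79221389.000; K: 123719362.000.
Minimum at J.

J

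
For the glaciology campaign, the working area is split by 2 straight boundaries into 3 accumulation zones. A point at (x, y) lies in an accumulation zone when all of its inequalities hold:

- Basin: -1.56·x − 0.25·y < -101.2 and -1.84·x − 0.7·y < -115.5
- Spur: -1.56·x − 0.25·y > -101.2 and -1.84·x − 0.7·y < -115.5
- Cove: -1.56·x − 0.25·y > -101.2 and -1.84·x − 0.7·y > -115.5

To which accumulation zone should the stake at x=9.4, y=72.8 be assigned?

Cove

-1.56·9.4 − 0.25·72.8 = -32.864, which is > -101.2
-1.84·9.4 − 0.7·72.8 = -68.256, which is > -115.5
This sign pattern matches Cove.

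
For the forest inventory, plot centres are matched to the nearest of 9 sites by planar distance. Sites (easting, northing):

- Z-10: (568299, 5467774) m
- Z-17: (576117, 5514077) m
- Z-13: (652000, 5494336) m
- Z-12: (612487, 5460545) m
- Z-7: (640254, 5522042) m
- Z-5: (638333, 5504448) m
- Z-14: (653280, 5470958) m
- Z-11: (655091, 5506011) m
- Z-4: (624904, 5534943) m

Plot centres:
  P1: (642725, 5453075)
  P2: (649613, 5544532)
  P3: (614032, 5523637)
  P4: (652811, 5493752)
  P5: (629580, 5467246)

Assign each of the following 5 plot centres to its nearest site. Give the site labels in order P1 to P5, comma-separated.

P1 → Z-14 (d²=431209714.00)
P2 → Z-7 (d²=593390981.00)
P3 → Z-4 (d²=246026020.00)
P4 → Z-13 (d²=998777.00)
P5 → Z-12 (d²=337074050.00)

Z-14, Z-7, Z-4, Z-13, Z-12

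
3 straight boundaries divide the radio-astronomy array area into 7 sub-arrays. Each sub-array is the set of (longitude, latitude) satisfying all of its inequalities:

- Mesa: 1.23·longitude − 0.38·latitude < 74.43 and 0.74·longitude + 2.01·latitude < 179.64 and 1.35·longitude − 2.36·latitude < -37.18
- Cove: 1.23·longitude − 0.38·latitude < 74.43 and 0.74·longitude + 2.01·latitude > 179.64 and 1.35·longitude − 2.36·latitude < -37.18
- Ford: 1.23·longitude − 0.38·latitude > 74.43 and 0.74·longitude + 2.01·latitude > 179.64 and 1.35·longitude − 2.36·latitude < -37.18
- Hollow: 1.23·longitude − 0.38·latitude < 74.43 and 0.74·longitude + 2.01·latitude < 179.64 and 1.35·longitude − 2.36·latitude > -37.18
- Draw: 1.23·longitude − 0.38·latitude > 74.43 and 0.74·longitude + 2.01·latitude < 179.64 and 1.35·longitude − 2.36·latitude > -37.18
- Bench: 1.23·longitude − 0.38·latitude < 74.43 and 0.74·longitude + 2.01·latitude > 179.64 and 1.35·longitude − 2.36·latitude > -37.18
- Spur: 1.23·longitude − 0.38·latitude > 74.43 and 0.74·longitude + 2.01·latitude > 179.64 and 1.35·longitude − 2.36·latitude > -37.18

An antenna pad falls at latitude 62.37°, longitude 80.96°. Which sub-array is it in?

Ford

1.23·80.96 − 0.38·62.37 = 75.880, which is > 74.43
0.74·80.96 + 2.01·62.37 = 185.274, which is > 179.64
1.35·80.96 − 2.36·62.37 = -37.897, which is < -37.18
This sign pattern matches Ford.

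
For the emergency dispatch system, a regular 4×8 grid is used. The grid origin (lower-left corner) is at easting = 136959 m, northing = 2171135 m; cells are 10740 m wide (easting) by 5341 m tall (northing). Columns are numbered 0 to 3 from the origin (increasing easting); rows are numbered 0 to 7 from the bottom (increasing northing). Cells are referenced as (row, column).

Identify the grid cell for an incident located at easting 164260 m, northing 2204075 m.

(6, 2)

Column index: ⌊(164260 − 136959) / 10740⌋ = ⌊2.542⌋ = 2
Row offset from origin: ⌊(2204075 − 2171135) / 5341⌋ = ⌊6.167⌋ = 6 → row 6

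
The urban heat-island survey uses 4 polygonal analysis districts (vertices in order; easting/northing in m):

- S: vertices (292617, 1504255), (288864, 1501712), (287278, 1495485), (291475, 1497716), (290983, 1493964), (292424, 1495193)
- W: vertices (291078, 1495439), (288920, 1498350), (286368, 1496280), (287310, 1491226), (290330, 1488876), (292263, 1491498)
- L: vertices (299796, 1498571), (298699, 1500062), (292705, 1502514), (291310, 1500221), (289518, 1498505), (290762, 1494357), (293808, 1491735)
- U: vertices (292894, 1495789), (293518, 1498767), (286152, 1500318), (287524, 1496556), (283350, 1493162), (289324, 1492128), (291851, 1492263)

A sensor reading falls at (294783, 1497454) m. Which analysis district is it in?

L

Cast a ray rightward from (294783, 1497454). For each polygon, the edges (by vertex number in listed order) whose endpoints lie on opposite sides of northing = 1497454, where each meets that height, and whether that is right or left of the point:
S: 2–3 at easting≈287779.5 (left), 3–4 at easting≈290982.1 (left), 4–5 at easting≈291440.6 (left), 6–1 at easting≈292472.2 (left) → 0 crossings.
W: 1–2 at easting≈289584.2 (left), 2–3 at easting≈287815.4 (left) → 0 crossings.
L: 5–6 at easting≈289833.2 (left), 7–1 at easting≈298817.6 (right) → 1 crossing.
U: 1–2 at easting≈293242.9 (left), 3–4 at easting≈287196.5 (left) → 0 crossings.
Only L has an odd count, so the point is inside L.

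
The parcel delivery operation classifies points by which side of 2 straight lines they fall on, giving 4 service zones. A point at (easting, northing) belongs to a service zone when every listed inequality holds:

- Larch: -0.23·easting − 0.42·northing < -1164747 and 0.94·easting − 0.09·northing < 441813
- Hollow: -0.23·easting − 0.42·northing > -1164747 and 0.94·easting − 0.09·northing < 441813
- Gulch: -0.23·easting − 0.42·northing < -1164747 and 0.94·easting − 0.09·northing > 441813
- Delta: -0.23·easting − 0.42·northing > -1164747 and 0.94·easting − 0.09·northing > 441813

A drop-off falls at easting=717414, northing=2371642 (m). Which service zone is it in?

Delta

-0.23·717414 − 0.42·2371642 = -1161094.860, which is > -1164747
0.94·717414 − 0.09·2371642 = 460921.380, which is > 441813
This sign pattern matches Delta.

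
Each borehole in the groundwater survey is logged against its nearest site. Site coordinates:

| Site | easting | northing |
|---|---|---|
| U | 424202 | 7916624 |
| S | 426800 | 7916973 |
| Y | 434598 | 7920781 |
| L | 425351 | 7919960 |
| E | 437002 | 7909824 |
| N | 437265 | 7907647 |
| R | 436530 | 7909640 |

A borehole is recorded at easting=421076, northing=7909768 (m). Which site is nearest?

U

Squared distances to each site:
U: 56776612.000; S: 84676201.000; Y: 304130653.000; L: 122152489.000; E: 253640612.000; N: 266582362.000; R: 238842500.000.
Minimum at U.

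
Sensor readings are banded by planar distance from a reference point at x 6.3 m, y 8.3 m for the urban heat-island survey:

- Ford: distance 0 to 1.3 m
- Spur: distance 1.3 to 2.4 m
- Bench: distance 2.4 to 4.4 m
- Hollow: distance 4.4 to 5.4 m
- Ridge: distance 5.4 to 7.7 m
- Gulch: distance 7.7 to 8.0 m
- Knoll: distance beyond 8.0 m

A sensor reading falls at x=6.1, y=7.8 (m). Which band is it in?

Ford

Distance = √((6.1−6.3)² + (7.8−8.3)²) = √(0.040 + 0.250) = 0.539 m.
0 ≤ 0.539 < 1.3 → Ford.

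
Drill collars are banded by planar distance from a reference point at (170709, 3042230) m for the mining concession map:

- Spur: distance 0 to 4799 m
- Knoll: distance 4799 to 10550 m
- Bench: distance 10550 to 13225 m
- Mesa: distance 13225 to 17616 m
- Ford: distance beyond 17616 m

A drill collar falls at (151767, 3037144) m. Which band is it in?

Distance = √((151767−170709)² + (3037144−3042230)²) = √(358799364.000 + 25867396.000) = 19612.923 m.
17616 ≤ 19612.923 < ∞ → Ford.

Ford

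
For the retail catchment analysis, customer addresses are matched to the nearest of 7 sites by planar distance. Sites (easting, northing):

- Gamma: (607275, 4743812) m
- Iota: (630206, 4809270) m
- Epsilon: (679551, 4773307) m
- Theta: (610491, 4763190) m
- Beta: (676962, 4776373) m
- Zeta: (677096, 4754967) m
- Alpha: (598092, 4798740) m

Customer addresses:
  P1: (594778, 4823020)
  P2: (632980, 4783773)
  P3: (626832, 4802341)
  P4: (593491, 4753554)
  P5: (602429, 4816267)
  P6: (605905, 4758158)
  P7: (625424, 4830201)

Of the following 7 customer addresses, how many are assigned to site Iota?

P1 → Alpha
P2 → Iota
P3 → Iota
P4 → Gamma
P5 → Alpha
P6 → Theta
P7 → Iota
3 of the 7 go to Iota.

3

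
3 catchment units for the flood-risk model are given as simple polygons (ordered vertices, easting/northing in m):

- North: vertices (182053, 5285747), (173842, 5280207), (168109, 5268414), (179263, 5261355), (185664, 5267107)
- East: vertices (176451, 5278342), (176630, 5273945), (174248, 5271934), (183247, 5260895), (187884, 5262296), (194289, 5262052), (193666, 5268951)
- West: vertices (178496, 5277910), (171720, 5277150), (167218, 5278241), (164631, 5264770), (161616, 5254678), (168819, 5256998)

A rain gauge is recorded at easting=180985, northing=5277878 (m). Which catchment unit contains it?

Cast a ray rightward from (180985, 5277878). For each polygon, the edges (by vertex number in listed order) whose endpoints lie on opposite sides of northing = 5277878, where each meets that height, and whether that is right or left of the point:
North: 2–3 at easting≈172709.8 (left), 5–1 at easting≈183577.4 (right) → 1 crossing.
East: 1–2 at easting≈176469.9 (left), 7–1 at easting≈177301.6 (left) → 0 crossings.
West: 1–2 at easting≈178210.7 (left), 2–3 at easting≈168715.9 (left), 3–4 at easting≈167148.3 (left), 6–1 at easting≈178481.2 (left) → 0 crossings.
Only North has an odd count, so the point is inside North.

North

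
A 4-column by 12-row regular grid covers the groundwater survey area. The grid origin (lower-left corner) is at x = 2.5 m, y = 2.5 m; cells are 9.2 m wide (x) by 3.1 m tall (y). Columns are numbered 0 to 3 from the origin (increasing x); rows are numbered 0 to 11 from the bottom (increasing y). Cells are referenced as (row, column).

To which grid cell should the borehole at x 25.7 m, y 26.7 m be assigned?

(7, 2)

Column index: ⌊(25.7 − 2.5) / 9.2⌋ = ⌊2.522⌋ = 2
Row offset from origin: ⌊(26.7 − 2.5) / 3.1⌋ = ⌊7.806⌋ = 7 → row 7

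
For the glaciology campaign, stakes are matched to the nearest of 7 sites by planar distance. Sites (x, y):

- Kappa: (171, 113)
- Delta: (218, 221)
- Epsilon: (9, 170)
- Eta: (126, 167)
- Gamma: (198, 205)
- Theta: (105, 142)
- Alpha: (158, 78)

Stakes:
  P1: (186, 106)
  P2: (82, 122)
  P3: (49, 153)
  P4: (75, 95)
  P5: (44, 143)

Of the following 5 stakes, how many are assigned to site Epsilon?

2

P1 → Kappa
P2 → Theta
P3 → Epsilon
P4 → Theta
P5 → Epsilon
2 of the 5 go to Epsilon.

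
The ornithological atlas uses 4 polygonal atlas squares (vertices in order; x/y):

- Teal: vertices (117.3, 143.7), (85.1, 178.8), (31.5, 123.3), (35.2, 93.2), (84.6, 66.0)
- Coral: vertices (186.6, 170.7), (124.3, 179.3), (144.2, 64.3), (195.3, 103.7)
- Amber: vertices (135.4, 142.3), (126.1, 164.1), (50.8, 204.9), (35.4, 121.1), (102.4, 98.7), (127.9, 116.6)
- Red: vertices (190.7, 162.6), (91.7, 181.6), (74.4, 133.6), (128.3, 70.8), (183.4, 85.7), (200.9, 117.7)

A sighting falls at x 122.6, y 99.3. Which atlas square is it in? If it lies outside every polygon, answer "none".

Red

Cast a ray rightward from (122.6, 99.3). For each polygon, the edges (by vertex number in listed order) whose endpoints lie on opposite sides of y = 99.3, where each meets that height, and whether that is right or left of the point:
Teal: 3–4 at x≈34.45 (left), 5–1 at x≈98.61 (left) → 0 crossings.
Coral: 2–3 at x≈138.14 (right), 3–4 at x≈189.59 (right) → 2 crossings.
Amber: 4–5 at x≈100.61 (left), 5–6 at x≈103.25 (left) → 0 crossings.
Red: 3–4 at x≈103.84 (left), 5–6 at x≈190.84 (right) → 1 crossing.
Only Red has an odd count, so the point is inside Red.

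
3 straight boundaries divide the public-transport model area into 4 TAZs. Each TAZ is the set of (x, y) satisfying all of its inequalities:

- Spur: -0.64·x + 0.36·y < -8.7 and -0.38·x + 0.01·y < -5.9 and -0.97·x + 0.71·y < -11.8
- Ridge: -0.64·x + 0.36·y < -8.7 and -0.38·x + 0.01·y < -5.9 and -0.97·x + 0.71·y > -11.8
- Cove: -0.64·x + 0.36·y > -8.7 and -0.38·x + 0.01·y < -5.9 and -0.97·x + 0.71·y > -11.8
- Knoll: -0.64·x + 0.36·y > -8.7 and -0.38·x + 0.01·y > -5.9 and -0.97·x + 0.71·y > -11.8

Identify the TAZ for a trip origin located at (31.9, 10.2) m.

-0.64·31.9 + 0.36·10.2 = -16.744, which is < -8.7
-0.38·31.9 + 0.01·10.2 = -12.020, which is < -5.9
-0.97·31.9 + 0.71·10.2 = -23.701, which is < -11.8
This sign pattern matches Spur.

Spur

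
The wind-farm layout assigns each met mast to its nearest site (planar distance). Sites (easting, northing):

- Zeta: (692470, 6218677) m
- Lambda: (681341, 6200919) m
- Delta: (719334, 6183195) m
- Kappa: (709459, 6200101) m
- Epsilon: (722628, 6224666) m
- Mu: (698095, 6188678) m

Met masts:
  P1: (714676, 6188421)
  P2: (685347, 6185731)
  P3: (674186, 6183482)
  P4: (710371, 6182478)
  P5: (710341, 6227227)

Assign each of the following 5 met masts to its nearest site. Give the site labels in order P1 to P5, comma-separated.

P1 → Delta (d²=49008040.00)
P2 → Mu (d²=171196313.00)
P3 → Lambda (d²=355242994.00)
P4 → Delta (d²=80849458.00)
P5 → Epsilon (d²=157529090.00)

Delta, Mu, Lambda, Delta, Epsilon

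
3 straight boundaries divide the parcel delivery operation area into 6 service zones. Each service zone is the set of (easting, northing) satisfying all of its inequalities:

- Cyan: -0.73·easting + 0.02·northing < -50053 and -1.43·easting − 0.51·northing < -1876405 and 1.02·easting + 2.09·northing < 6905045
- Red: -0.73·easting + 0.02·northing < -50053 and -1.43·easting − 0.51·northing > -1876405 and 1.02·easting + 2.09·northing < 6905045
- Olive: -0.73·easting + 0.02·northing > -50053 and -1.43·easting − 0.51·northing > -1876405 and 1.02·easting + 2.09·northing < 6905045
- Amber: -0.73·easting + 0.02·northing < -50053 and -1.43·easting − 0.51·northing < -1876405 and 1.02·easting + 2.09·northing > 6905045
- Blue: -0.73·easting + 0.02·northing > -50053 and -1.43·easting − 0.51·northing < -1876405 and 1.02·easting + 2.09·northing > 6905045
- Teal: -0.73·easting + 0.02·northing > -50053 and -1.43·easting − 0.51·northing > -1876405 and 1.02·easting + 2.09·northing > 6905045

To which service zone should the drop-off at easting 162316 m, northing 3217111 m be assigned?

Red

-0.73·162316 + 0.02·3217111 = -54148.460, which is < -50053
-1.43·162316 − 0.51·3217111 = -1872838.490, which is > -1876405
1.02·162316 + 2.09·3217111 = 6889324.310, which is < 6905045
This sign pattern matches Red.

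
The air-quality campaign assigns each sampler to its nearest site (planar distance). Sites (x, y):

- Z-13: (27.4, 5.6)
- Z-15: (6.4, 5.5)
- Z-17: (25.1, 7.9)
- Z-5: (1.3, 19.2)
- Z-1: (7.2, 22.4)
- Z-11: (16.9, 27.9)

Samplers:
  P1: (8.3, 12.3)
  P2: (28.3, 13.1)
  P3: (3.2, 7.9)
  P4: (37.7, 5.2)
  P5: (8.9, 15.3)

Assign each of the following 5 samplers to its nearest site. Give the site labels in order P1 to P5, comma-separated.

P1 → Z-15 (d²=49.85)
P2 → Z-17 (d²=37.28)
P3 → Z-15 (d²=16.00)
P4 → Z-13 (d²=106.25)
P5 → Z-1 (d²=53.30)

Z-15, Z-17, Z-15, Z-13, Z-1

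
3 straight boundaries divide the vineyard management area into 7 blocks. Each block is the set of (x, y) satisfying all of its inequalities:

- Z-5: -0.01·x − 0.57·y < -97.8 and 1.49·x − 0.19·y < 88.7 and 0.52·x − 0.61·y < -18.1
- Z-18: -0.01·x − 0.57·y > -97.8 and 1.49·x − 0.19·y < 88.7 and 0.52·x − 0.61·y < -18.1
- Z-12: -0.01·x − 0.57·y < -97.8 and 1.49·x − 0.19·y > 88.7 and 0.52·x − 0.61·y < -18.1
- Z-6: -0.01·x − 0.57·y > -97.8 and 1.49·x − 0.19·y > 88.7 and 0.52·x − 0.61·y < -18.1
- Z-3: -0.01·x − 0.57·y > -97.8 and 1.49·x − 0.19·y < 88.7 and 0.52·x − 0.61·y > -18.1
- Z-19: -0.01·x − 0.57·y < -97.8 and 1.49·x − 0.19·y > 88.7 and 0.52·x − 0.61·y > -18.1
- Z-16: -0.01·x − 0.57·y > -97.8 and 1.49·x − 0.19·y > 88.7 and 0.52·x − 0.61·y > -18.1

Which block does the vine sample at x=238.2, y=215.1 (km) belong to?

Z-19

-0.01·238.2 − 0.57·215.1 = -124.989, which is < -97.8
1.49·238.2 − 0.19·215.1 = 314.049, which is > 88.7
0.52·238.2 − 0.61·215.1 = -7.347, which is > -18.1
This sign pattern matches Z-19.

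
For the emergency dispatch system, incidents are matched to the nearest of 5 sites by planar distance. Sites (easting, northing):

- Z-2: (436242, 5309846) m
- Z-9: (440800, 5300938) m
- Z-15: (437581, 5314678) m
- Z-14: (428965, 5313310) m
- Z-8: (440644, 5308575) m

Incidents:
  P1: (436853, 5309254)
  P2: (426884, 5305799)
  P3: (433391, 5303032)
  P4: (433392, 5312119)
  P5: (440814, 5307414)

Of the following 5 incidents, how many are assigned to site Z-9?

P1 → Z-2
P2 → Z-14
P3 → Z-2
P4 → Z-2
P5 → Z-8
0 of the 5 go to Z-9.

0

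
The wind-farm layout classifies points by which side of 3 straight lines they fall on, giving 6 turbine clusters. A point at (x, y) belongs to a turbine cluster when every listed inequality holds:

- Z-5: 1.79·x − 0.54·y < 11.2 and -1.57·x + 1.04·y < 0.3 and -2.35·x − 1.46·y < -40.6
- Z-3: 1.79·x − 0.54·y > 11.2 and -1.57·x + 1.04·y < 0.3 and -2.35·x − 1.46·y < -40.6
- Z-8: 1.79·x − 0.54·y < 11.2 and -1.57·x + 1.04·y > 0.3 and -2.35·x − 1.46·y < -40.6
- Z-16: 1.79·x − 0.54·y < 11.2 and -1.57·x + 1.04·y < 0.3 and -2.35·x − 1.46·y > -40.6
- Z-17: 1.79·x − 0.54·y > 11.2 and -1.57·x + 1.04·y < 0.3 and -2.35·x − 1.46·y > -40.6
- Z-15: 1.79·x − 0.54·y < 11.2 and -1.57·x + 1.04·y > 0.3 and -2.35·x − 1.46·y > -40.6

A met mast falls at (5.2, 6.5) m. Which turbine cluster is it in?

Z-16

1.79·5.2 − 0.54·6.5 = 5.798, which is < 11.2
-1.57·5.2 + 1.04·6.5 = -1.404, which is < 0.3
-2.35·5.2 − 1.46·6.5 = -21.710, which is > -40.6
This sign pattern matches Z-16.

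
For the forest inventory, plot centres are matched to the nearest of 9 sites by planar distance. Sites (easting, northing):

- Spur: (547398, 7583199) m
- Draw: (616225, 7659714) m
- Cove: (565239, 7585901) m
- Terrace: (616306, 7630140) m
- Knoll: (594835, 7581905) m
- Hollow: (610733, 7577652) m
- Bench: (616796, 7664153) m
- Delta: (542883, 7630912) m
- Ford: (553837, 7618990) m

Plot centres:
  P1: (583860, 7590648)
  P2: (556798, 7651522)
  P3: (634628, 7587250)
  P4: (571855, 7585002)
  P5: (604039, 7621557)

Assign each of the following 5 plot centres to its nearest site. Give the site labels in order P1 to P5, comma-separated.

P1 → Knoll (d²=196890674.00)
P2 → Delta (d²=618399325.00)
P3 → Hollow (d²=663092629.00)
P4 → Cove (d²=44579657.00)
P5 → Terrace (d²=224147178.00)

Knoll, Delta, Hollow, Cove, Terrace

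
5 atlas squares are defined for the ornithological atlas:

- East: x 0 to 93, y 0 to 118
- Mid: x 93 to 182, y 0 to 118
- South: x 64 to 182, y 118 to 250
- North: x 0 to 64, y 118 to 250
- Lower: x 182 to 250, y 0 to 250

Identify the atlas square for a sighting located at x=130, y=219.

The point has x = 130 and y = 219.
Only South satisfies 64 ≤ x ≤ 182 and 118 ≤ y ≤ 250.

South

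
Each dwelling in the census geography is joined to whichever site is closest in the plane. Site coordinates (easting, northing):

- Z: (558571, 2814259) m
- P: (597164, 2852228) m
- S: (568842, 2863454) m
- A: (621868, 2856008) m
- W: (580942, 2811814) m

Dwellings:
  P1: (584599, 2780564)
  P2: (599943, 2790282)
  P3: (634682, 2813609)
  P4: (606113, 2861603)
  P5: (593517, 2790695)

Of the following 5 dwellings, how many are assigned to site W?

P1 → W
P2 → W
P3 → A
P4 → P
P5 → W
3 of the 5 go to W.

3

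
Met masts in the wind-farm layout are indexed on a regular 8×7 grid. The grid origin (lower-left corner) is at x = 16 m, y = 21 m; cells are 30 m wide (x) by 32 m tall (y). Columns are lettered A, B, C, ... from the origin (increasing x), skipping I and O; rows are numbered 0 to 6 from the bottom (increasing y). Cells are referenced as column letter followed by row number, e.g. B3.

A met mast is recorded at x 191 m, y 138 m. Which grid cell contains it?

F3

Column index: ⌊(191 − 16) / 30⌋ = ⌊5.833⌋ = 5 → column F
Row offset from origin: ⌊(138 − 21) / 32⌋ = ⌊3.656⌋ = 3 → row 3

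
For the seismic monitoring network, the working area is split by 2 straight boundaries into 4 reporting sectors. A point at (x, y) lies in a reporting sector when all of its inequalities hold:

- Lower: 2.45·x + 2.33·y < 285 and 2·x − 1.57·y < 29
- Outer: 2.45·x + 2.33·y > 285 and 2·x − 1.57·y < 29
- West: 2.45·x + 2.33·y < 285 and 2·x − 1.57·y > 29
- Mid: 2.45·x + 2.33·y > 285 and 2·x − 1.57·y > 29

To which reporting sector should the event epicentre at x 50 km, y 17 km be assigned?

2.45·50 + 2.33·17 = 162.110, which is < 285
2·50 − 1.57·17 = 73.310, which is > 29
This sign pattern matches West.

West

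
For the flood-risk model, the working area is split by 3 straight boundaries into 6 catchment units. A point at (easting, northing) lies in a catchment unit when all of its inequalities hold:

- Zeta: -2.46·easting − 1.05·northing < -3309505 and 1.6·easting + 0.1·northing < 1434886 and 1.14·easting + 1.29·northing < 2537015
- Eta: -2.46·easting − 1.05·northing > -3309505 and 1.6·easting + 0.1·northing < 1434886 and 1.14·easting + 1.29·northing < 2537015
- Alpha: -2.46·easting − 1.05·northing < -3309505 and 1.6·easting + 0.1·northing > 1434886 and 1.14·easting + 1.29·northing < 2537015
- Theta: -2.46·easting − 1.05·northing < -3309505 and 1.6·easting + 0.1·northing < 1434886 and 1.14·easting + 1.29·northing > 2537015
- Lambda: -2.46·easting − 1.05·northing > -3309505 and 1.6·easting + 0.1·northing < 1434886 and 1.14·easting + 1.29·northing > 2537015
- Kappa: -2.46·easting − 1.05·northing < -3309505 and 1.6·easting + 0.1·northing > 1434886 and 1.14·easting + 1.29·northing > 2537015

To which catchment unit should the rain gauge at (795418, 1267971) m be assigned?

Lambda

-2.46·795418 − 1.05·1267971 = -3288097.830, which is > -3309505
1.6·795418 + 0.1·1267971 = 1399465.900, which is < 1434886
1.14·795418 + 1.29·1267971 = 2542459.110, which is > 2537015
This sign pattern matches Lambda.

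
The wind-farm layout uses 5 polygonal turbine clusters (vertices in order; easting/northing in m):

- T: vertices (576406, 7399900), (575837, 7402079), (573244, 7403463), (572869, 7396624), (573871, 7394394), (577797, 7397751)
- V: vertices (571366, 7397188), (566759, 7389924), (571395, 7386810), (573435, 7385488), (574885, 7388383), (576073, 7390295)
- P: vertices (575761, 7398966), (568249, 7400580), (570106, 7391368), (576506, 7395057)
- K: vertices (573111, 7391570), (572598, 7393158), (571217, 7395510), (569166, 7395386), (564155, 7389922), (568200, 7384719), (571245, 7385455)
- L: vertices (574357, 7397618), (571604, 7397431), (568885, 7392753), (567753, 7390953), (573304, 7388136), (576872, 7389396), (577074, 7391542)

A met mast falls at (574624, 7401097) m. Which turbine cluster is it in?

Cast a ray rightward from (574624, 7401097). For each polygon, the edges (by vertex number in listed order) whose endpoints lie on opposite sides of northing = 7401097, where each meets that height, and whether that is right or left of the point:
T: 1–2 at easting≈576093.4 (right), 3–4 at easting≈573114.3 (left) → 1 crossing.
V: no edge straddles that height → 0 crossings.
P: no edge straddles that height → 0 crossings.
K: no edge straddles that height → 0 crossings.
L: no edge straddles that height → 0 crossings.
Only T has an odd count, so the point is inside T.

T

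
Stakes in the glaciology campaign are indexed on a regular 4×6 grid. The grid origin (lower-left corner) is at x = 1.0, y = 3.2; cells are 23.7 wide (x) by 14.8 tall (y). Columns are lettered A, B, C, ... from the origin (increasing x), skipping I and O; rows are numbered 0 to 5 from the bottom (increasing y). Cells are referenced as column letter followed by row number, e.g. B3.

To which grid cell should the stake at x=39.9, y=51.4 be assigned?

B3

Column index: ⌊(39.9 − 1.0) / 23.7⌋ = ⌊1.641⌋ = 1 → column B
Row offset from origin: ⌊(51.4 − 3.2) / 14.8⌋ = ⌊3.257⌋ = 3 → row 3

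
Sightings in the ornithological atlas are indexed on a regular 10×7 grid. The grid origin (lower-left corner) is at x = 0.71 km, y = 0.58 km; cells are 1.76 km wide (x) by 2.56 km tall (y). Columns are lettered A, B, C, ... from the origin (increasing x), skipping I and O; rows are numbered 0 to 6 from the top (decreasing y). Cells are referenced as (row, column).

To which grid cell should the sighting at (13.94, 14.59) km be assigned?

(1, H)

Column index: ⌊(13.94 − 0.71) / 1.76⌋ = ⌊7.517⌋ = 7 → column H
Row offset from origin: ⌊(14.59 − 0.58) / 2.56⌋ = ⌊5.473⌋ = 5 → row 1 (counted from top)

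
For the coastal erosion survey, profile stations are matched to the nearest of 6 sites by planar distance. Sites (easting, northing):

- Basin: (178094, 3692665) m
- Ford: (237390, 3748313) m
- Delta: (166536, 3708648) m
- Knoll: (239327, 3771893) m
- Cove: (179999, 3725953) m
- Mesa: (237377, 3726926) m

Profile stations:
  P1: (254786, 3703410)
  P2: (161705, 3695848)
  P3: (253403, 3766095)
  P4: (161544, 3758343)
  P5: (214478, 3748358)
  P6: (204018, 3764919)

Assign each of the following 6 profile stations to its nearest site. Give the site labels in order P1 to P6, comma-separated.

Mesa, Delta, Knoll, Cove, Ford, Knoll

P1 → Mesa (d²=856075537.00)
P2 → Delta (d²=187178561.00)
P3 → Knoll (d²=231750580.00)
P4 → Cove (d²=1389699125.00)
P5 → Ford (d²=524961769.00)
P6 → Knoll (d²=1295362157.00)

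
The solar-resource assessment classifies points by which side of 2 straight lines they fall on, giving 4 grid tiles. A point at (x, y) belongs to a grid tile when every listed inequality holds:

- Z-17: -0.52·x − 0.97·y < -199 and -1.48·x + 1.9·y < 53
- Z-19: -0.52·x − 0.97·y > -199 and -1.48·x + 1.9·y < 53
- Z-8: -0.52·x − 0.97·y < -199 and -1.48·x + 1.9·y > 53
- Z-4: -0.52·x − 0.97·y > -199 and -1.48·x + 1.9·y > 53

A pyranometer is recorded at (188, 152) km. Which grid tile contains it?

-0.52·188 − 0.97·152 = -245.200, which is < -199
-1.48·188 + 1.9·152 = 10.560, which is < 53
This sign pattern matches Z-17.

Z-17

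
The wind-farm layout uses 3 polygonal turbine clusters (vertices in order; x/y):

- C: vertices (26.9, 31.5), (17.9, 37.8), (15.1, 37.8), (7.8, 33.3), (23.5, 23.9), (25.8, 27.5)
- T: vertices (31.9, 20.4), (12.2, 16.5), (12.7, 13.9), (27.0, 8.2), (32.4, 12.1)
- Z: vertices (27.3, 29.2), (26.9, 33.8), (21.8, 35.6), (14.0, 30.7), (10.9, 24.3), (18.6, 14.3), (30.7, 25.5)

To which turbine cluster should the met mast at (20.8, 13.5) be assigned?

T

Cast a ray rightward from (20.8, 13.5). For each polygon, the edges (by vertex number in listed order) whose endpoints lie on opposite sides of y = 13.5, where each meets that height, and whether that is right or left of the point:
C: no edge straddles that height → 0 crossings.
T: 3–4 at x≈13.70 (left), 5–1 at x≈32.32 (right) → 1 crossing.
Z: no edge straddles that height → 0 crossings.
Only T has an odd count, so the point is inside T.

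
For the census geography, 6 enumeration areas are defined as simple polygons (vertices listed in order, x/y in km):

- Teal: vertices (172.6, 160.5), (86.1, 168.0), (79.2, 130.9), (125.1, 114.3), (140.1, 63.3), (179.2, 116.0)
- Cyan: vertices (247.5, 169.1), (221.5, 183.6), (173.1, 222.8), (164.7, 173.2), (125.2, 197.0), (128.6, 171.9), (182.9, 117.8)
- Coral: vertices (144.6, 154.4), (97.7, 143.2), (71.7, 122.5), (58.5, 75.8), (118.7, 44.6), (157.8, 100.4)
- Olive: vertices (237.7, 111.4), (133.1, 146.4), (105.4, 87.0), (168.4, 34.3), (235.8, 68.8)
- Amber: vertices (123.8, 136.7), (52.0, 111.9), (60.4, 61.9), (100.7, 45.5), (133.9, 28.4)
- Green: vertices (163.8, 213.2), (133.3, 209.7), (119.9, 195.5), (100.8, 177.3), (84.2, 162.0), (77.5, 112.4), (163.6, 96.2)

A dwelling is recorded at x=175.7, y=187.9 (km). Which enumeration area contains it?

Cast a ray rightward from (175.7, 187.9). For each polygon, the edges (by vertex number in listed order) whose endpoints lie on opposite sides of y = 187.9, where each meets that height, and whether that is right or left of the point:
Teal: no edge straddles that height → 0 crossings.
Cyan: 2–3 at x≈216.19 (right), 3–4 at x≈167.19 (left), 4–5 at x≈140.30 (left), 5–6 at x≈126.43 (left) → 1 crossing.
Coral: no edge straddles that height → 0 crossings.
Olive: no edge straddles that height → 0 crossings.
Amber: no edge straddles that height → 0 crossings.
Green: 3–4 at x≈111.92 (left), 7–1 at x≈163.76 (left) → 0 crossings.
Only Cyan has an odd count, so the point is inside Cyan.

Cyan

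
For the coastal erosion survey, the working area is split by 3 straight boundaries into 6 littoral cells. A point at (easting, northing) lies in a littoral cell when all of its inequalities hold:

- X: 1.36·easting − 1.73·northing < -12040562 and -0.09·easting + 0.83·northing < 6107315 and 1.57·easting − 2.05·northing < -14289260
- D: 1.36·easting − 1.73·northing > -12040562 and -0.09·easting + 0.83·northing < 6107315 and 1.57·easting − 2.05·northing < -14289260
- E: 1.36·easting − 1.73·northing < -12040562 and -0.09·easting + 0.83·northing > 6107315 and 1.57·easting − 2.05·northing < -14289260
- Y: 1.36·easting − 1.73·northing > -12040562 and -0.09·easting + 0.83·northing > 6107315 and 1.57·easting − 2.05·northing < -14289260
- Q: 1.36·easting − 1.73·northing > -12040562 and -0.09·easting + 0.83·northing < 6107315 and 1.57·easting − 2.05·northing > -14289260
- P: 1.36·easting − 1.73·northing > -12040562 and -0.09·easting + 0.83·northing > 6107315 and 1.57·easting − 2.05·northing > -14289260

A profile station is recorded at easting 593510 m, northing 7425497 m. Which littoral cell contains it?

1.36·593510 − 1.73·7425497 = -12038936.210, which is > -12040562
-0.09·593510 + 0.83·7425497 = 6109746.610, which is > 6107315
1.57·593510 − 2.05·7425497 = -14290458.150, which is < -14289260
This sign pattern matches Y.

Y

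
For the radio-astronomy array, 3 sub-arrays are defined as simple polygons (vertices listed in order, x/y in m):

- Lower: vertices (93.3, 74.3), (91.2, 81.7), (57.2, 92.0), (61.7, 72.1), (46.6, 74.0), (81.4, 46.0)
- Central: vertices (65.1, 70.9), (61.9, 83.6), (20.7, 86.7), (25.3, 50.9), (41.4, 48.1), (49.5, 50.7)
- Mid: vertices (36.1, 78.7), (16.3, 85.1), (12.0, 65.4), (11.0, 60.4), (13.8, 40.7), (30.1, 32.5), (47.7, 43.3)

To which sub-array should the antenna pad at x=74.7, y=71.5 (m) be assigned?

Lower

Cast a ray rightward from (74.7, 71.5). For each polygon, the edges (by vertex number in listed order) whose endpoints lie on opposite sides of y = 71.5, where each meets that height, and whether that is right or left of the point:
Lower: 5–6 at x≈49.71 (left), 6–1 at x≈92.12 (right) → 1 crossing.
Central: 1–2 at x≈64.95 (left), 3–4 at x≈22.65 (left) → 0 crossings.
Mid: 2–3 at x≈13.33 (left), 7–1 at x≈38.46 (left) → 0 crossings.
Only Lower has an odd count, so the point is inside Lower.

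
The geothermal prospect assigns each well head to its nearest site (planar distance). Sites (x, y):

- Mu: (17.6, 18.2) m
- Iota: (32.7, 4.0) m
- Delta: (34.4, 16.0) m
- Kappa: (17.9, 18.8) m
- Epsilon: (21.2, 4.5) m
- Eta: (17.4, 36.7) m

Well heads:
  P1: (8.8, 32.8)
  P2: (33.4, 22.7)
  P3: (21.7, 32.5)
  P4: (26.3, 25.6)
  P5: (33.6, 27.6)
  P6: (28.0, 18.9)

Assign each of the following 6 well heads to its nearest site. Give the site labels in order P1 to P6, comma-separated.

Eta, Delta, Eta, Kappa, Delta, Delta

P1 → Eta (d²=89.17)
P2 → Delta (d²=45.89)
P3 → Eta (d²=36.13)
P4 → Kappa (d²=116.80)
P5 → Delta (d²=135.20)
P6 → Delta (d²=49.37)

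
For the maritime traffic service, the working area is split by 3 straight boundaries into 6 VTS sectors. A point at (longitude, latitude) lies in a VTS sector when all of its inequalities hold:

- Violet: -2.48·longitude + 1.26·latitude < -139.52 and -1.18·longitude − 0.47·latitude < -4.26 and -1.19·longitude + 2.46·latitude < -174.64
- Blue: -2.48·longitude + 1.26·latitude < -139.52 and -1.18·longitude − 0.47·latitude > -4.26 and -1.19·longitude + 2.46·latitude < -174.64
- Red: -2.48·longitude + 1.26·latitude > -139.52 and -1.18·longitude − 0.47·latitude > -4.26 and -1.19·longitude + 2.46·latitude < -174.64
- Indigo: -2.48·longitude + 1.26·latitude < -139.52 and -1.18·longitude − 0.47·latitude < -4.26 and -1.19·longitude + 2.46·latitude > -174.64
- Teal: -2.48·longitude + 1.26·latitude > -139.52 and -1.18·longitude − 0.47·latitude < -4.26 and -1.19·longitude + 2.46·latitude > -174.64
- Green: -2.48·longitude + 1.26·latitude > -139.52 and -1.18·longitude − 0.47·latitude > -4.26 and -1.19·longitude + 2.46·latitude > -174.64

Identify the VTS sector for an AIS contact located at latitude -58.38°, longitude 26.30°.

-2.48·26.30 + 1.26·-58.38 = -138.783, which is > -139.52
-1.18·26.30 − 0.47·-58.38 = -3.595, which is > -4.26
-1.19·26.30 + 2.46·-58.38 = -174.912, which is < -174.64
This sign pattern matches Red.

Red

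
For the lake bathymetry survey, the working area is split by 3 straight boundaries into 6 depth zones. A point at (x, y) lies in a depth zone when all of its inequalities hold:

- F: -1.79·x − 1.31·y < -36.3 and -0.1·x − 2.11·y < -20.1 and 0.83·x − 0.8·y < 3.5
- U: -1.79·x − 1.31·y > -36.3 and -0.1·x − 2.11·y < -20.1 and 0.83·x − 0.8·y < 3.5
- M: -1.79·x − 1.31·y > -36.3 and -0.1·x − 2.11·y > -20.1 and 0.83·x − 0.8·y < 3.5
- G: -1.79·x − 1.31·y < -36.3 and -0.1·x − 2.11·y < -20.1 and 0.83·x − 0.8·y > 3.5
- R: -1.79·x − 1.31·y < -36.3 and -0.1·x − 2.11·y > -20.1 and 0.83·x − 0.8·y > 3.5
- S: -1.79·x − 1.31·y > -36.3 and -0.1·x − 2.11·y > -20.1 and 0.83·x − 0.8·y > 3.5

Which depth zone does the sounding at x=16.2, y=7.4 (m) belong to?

-1.79·16.2 − 1.31·7.4 = -38.692, which is < -36.3
-0.1·16.2 − 2.11·7.4 = -17.234, which is > -20.1
0.83·16.2 − 0.8·7.4 = 7.526, which is > 3.5
This sign pattern matches R.

R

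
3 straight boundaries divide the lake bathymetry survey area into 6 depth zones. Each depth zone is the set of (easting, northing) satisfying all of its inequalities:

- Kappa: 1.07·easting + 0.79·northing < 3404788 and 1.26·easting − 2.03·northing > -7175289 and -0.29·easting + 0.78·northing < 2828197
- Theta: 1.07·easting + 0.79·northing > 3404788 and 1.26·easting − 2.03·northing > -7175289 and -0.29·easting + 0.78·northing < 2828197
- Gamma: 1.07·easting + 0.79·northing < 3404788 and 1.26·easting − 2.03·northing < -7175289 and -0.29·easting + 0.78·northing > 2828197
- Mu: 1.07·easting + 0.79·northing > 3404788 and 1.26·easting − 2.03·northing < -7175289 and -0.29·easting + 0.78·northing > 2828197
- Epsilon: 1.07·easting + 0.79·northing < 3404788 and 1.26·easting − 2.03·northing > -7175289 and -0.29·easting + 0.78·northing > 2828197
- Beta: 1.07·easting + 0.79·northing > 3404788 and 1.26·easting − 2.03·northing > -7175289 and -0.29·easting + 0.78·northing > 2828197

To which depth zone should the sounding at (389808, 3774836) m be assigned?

Epsilon

1.07·389808 + 0.79·3774836 = 3399215.000, which is < 3404788
1.26·389808 − 2.03·3774836 = -7171759.000, which is > -7175289
-0.29·389808 + 0.78·3774836 = 2831327.760, which is > 2828197
This sign pattern matches Epsilon.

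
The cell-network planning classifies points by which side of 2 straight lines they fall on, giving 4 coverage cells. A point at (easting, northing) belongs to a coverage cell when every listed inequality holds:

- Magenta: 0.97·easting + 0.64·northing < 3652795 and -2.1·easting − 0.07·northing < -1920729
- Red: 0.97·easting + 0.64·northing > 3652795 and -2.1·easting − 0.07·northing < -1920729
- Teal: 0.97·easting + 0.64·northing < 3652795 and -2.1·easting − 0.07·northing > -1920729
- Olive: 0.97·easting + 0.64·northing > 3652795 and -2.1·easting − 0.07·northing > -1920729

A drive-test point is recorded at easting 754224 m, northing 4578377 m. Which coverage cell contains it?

Olive

0.97·754224 + 0.64·4578377 = 3661758.560, which is > 3652795
-2.1·754224 − 0.07·4578377 = -1904356.790, which is > -1920729
This sign pattern matches Olive.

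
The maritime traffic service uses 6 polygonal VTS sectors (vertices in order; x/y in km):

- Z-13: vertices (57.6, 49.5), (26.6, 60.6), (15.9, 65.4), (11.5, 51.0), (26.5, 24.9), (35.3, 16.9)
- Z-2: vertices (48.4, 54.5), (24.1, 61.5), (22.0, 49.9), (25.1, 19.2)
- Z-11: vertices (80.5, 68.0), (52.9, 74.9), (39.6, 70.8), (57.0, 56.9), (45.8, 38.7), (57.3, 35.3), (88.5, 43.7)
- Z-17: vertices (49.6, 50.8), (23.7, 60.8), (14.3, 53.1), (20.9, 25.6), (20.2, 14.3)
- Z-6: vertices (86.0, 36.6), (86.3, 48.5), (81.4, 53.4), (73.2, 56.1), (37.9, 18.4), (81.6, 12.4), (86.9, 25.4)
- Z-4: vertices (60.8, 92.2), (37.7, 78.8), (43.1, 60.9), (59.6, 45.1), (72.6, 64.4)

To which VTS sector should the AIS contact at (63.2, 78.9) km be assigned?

Cast a ray rightward from (63.2, 78.9). For each polygon, the edges (by vertex number in listed order) whose endpoints lie on opposite sides of y = 78.9, where each meets that height, and whether that is right or left of the point:
Z-13: no edge straddles that height → 0 crossings.
Z-2: no edge straddles that height → 0 crossings.
Z-11: no edge straddles that height → 0 crossings.
Z-17: no edge straddles that height → 0 crossings.
Z-6: no edge straddles that height → 0 crossings.
Z-4: 1–2 at x≈37.87 (left), 5–1 at x≈66.45 (right) → 1 crossing.
Only Z-4 has an odd count, so the point is inside Z-4.

Z-4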